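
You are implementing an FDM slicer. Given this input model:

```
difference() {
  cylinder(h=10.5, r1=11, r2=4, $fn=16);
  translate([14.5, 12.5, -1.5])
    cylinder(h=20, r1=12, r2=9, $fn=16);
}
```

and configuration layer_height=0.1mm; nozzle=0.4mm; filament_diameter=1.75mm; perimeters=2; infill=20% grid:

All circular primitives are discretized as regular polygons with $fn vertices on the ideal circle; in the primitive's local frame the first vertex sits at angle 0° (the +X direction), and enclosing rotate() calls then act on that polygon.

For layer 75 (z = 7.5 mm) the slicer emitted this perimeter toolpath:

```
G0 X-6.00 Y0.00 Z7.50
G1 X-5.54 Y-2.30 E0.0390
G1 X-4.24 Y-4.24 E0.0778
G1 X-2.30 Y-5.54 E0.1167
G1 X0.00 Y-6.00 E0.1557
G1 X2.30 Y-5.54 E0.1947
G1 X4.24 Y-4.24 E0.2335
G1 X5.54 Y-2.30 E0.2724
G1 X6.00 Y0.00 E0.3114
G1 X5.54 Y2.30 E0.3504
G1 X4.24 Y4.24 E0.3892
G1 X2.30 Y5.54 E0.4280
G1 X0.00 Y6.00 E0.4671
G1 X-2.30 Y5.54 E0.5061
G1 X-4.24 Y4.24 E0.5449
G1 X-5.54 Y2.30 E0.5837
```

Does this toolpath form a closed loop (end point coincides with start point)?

no

Start point (G0): (-6.00, 0.00). End point (last G1): the path does not return to the start — open.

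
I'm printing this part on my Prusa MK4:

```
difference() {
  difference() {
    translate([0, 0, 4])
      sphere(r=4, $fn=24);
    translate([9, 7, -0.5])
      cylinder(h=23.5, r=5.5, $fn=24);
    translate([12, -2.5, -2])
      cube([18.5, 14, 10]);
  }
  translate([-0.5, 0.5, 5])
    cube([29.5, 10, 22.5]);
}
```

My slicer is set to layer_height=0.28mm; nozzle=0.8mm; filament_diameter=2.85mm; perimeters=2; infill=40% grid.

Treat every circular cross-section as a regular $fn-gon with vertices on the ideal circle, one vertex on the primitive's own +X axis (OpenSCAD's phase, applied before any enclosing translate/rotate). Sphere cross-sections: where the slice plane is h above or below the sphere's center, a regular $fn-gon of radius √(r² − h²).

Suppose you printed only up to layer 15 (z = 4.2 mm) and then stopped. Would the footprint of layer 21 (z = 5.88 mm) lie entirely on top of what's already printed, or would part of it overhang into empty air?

Compare the two slices. At z = 4.2: the r=4 sphere slices to a regular 24-gon of circumradius 3.995 (√(r²−h²) with h=0.2 from center) (area = (24/2)·3.995²·sin(360°/24) = 49.57 mm²); the r=5.5 cylinder at (9, 7) gives a regular 24-gon of circumradius 5.5 (constant along its height) (area = (24/2)·5.500²·sin(360°/24) = 93.95 mm²); the cube at (12, -2.5) is present — its section is the full 18.5×14 rectangle (area 259.00 mm²); After the difference (first − rest): starting from the r=4 sphere (49.57 mm²), the r=5.5 cylinder at (9, 7) misses the remaining region (no effect); the 18.5×14 cube at (12, -2.5) misses the remaining region (no effect) — area = 49.57 mm²; the cube at (-0.5, 0.5) is not intersected at this z (z outside [5, 27.5]); Taking the first minus the rest: none of the subtracted shapes is present at this height, so that combined region is unchanged — area = 49.57 mm². At z = 5.88: the r=4 sphere contributes a regular 24-gon of circumradius √(4²−1.88²) = 3.531 (area = (24/2)·3.531²·sin(360°/24) = 38.72 mm²); the r=5.5 cylinder at (9, 7) gives a regular 24-gon of circumradius 5.5 (constant along its height) (area = (24/2)·5.500²·sin(360°/24) = 93.95 mm²); the cube at (12, -2.5) is present — its section is the full 18.5×14 rectangle (area 259.00 mm²); Taking the first minus the rest: starting from the r=4 sphere (38.72 mm²), the r=5.5 cylinder at (9, 7) misses the remaining region (no effect); the 18.5×14 cube at (12, -2.5) misses the remaining region (no effect) — area = 38.72 mm²; the cube at (-0.5, 0.5) (footprint 29.5×10) is included at this height (area 295.00 mm²); Subtracting the remaining from the first: starting from the result so far (38.72 mm²), the 29.5×10 cube at (-0.5, 0.5) partially overlaps it — only the 9.43 mm² overlap (of its 295.00 mm²) is removed, clipping the outline — area = 29.29 mm². Checking containment: the cross-section at z = 5.88 is a subset of the cross-section at z = 4.2.

entirely on top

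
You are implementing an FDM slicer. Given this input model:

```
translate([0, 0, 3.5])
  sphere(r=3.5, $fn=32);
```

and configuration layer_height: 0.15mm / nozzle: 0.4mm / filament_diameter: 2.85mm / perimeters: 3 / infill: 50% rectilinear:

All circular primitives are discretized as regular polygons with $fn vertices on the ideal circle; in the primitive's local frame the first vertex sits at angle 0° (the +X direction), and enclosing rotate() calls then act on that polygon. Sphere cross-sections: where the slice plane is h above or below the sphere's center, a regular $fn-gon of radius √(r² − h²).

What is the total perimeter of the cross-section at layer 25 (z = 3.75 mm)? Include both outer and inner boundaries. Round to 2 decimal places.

At z = 3.75 mm: the r=3.5 sphere slices to a regular 32-gon of circumradius 3.491 (√(r²−h²) with h=0.25 from center) (perimeter = 2·32·3.491·sin(180°/32) = 21.90 mm). Overall, the cross-section is a single solid region. Total boundary length (outer) = 21.90 mm.

21.90 mm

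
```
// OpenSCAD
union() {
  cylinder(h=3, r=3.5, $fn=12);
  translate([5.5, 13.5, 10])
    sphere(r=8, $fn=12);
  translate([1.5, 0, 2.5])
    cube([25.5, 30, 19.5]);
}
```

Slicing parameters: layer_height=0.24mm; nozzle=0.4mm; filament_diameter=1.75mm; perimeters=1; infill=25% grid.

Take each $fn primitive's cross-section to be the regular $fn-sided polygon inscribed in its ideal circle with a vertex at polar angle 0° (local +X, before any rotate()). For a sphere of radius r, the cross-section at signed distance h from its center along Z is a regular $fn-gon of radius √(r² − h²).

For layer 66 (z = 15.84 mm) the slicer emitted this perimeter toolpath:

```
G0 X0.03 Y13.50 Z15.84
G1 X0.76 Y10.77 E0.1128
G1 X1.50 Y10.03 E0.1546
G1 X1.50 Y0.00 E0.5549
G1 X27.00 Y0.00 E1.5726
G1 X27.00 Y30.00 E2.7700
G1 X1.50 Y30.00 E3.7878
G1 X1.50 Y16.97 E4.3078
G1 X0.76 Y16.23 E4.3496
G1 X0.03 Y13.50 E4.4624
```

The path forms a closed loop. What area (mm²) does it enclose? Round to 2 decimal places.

Apply the shoelace formula to the sequence of (X, Y) vertices; enclosed area = 771.58 mm².

771.58 mm²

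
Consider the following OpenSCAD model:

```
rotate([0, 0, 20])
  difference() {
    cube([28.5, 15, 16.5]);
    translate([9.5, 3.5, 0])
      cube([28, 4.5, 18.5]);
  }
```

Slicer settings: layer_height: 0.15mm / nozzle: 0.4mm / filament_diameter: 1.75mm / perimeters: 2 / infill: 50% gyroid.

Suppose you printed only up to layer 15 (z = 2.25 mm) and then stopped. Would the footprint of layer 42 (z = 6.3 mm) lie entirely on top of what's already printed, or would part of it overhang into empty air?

entirely on top

Compare the two slices. At z = 2.25: the 28.5×15 cube contributes its full rectangle (area 427.50 mm²); the 28×4.5 cube at (9.5, 3.5) contributes its full rectangle (area 126.00 mm²); After the difference (first − rest): starting from the 28.5×15 cube (427.50 mm²), the 28×4.5 cube at (9.5, 3.5) partially overlaps it — only the 85.50 mm² overlap (of its 126.00 mm²) is removed, clipping the outline — area = 342.00 mm²; (whole slice rotated 20° about Z — lengths, areas and connectivity unchanged). At z = 6.3: the 28.5×15 cube contributes its full rectangle (area 427.50 mm²); the cube at (9.5, 3.5) (footprint 28×4.5) is included at this height (area 126.00 mm²); Subtracting the remaining from the first: starting from the 28.5×15 cube (427.50 mm²), the 28×4.5 cube at (9.5, 3.5) partially overlaps it — only the 85.50 mm² overlap (of its 126.00 mm²) is removed, clipping the outline — area = 342.00 mm²; (rotated 20° about Z; rotation is an isometry so areas/perimeters/island counts are preserved). Checking containment: the cross-section at z = 6.3 is a subset of the cross-section at z = 2.25.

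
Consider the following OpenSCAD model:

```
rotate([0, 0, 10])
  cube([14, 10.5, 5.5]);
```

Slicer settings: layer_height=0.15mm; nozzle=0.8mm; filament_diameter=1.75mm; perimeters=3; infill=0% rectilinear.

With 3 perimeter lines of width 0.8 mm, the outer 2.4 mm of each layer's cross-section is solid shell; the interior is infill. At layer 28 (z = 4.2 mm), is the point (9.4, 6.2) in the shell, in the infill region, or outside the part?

At z = 4.2 mm: the cube is present — its section is the full 14×10.5 rectangle; (whole slice rotated 10° about Z — lengths, areas and connectivity unchanged). Overall, the cross-section is a single solid region. Undo the 10° rotation: the query point maps to (10.334, 4.474) in the un-rotated model frame. The nearest boundary edge runs (14.00, 0.00)→(14.00, 10.50); distance from the point to it = 3.67 mm. The point is inside the cross-section and 3.67 mm from the nearest boundary — more than the 2.4 mm shell width (3 × 0.8), so it's in the infill interior.

infill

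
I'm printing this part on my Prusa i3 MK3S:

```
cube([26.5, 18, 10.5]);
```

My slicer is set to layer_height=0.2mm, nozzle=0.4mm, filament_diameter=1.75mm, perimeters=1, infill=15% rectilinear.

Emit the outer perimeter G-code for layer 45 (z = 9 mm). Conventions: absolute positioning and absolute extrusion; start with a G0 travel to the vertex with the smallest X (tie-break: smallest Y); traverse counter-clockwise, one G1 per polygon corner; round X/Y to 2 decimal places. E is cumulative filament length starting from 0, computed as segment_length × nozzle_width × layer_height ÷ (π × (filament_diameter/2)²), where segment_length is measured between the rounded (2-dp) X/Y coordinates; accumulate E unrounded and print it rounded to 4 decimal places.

G0 X0.00 Y0.00 Z9.00
G1 X26.50 Y0.00 E0.8814
G1 X26.50 Y18.00 E1.4801
G1 X0.00 Y18.00 E2.3615
G1 X0.00 Y0.00 E2.9602

At z = 9 mm: the cube is present — its section is the full 26.5×18 rectangle. The outline is a single polygon with 4 vertices. Extrusion per mm of travel: 0.4 × 0.2 / (π × 0.875²) = 0.033260. Accumulating E over each segment gives final E = 2.9602.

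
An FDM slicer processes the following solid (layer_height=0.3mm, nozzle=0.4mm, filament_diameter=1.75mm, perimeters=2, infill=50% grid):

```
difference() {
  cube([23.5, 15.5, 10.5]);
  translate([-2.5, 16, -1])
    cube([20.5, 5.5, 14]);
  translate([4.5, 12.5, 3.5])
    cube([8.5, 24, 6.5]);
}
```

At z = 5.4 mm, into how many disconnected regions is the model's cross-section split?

1

At z = 5.4 mm: the cube (footprint 23.5×15.5) is included at this height; the cube at (-2.5, 16) is present — its section is the full 20.5×5.5 rectangle; the cube at (4.5, 12.5) (footprint 8.5×24) is included at this height; After the difference (first − rest): starting from the 23.5×15.5 cube, the 20.5×5.5 cube at (-2.5, 16) misses the remaining region (no effect); the 8.5×24 cube at (4.5, 12.5) partially overlaps it — only the 25.50 mm² overlap (of its 204.00 mm²) is removed, clipping the outline — 1 connected region. The result has 1 disconnected region.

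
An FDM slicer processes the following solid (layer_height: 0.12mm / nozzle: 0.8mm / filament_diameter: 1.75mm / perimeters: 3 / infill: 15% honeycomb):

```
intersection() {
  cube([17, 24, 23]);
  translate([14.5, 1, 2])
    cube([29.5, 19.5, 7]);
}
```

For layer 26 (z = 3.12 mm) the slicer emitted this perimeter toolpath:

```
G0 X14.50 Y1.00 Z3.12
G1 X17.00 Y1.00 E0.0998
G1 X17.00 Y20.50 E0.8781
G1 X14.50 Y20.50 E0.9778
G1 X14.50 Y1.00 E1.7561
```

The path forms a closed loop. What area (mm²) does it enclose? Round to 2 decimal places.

48.75 mm²

Apply the shoelace formula to the sequence of (X, Y) vertices; enclosed area = 48.75 mm².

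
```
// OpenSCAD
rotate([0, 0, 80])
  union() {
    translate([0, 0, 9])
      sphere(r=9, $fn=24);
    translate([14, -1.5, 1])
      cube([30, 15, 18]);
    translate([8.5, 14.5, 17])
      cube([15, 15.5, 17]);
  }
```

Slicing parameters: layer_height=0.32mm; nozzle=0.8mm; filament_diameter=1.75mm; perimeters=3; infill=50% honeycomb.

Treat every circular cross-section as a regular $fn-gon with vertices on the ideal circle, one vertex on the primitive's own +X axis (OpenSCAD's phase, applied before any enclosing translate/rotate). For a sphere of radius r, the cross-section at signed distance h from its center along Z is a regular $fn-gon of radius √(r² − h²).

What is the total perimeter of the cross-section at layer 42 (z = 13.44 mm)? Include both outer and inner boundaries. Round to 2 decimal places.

139.05 mm

At z = 13.44 mm: the r=9 sphere contributes a regular 24-gon of circumradius √(9²−4.44²) = 7.829 (perimeter = 2·24·7.829·sin(180°/24) = 49.05 mm); the cube at (14, -1.5) (footprint 30×15) is included at this height (perimeter 90.00 mm); the cube at (8.5, 14.5) is absent (z outside [17, 34]); Combining (union): the 2 present regions are separate (no shared area or edge), so areas and boundary lengths simply add and each stays a separate island — boundary = 139.05 mm; (whole slice rotated 80° about Z — lengths, areas and connectivity unchanged). Overall, the cross-section has 2 separate islands. Total boundary length (outer) = 139.05 mm.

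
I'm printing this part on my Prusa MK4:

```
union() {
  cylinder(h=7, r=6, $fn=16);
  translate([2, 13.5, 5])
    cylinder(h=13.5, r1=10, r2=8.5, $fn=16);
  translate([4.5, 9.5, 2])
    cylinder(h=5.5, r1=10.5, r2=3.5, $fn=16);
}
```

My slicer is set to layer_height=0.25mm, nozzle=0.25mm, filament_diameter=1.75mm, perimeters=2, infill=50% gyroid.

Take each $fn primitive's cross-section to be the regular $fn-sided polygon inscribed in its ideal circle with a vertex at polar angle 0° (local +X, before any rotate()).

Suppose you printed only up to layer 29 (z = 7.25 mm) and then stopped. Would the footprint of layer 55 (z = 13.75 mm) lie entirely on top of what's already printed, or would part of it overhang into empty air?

Compare the two slices. At z = 7.25: the cylinder is absent (z outside [0, 7]); the cone at (2, 13.5): at t=0.167 of its height the radius interpolates to r₁+(r₂−r₁)t = 9.750, giving a regular 16-gon of that circumradius (area = (16/2)·9.750²·sin(360°/16) = 291.03 mm²); the cone at (4.5, 9.5) contributes a regular 16-gon of circumradius 3.818 (interpolated between r1=10.5 and r2=3.5 at t=0.955) (area = (16/2)·3.818²·sin(360°/16) = 44.63 mm²); Combining (union): the cone at (4.5, 9.5) lies entirely inside the cone at (2, 13.5), so the union is just the cone at (2, 13.5) — area = 291.03 mm². At z = 13.75: the cylinder does not reach this height (z outside [0, 7]); the cone at (2, 13.5) contributes a regular 16-gon of circumradius 9.028 (interpolated between r1=10 and r2=8.5 at t=0.648) (area = (16/2)·9.028²·sin(360°/16) = 249.51 mm²); the cone at (4.5, 9.5) is not intersected at this z (z outside [2, 7.5]); Combining (union): only the cone at (2, 13.5) is present, so the union is just that shape — area = 249.51 mm². Checking containment: the cross-section at z = 13.75 is a subset of the cross-section at z = 7.25.

entirely on top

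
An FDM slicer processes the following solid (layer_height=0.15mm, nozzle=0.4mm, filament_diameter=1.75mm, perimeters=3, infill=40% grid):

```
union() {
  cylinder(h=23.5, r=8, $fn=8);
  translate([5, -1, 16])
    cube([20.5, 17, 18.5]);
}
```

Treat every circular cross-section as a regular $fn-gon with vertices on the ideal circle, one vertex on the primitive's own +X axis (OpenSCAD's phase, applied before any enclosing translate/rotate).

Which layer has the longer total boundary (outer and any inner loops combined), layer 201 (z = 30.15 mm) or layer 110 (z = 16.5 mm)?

layer 110 (z = 16.5 mm)

Layer 201 (z = 30.15): the cylinder does not reach this height (z outside [0, 23.5]); the cube at (5, -1) (footprint 20.5×17) is included at this height (perimeter 75.00 mm); Merging all regions: only the 20.5×17 cube at (5, -1) is present, so the union is just that shape — boundary = 75.00 mm. So its perimeter = 75.00 mm. Layer 110 (z = 16.5): the cylinder: section is a regular 8-gon, circumradius r=8 (perimeter = 2·8·8.000·sin(180°/8) = 48.98 mm); the cube at (5, -1) (footprint 20.5×17) is included at this height (perimeter 75.00 mm); Taking the union: the regions partially overlap (shared area 13.23 mm²), so the edge portions inside another operand are dropped and the merged outline is re-measured after clipping — boundary = 106.55 mm. So its perimeter = 106.55 mm. Layer 110 is larger (106.55 vs 75.00 mm).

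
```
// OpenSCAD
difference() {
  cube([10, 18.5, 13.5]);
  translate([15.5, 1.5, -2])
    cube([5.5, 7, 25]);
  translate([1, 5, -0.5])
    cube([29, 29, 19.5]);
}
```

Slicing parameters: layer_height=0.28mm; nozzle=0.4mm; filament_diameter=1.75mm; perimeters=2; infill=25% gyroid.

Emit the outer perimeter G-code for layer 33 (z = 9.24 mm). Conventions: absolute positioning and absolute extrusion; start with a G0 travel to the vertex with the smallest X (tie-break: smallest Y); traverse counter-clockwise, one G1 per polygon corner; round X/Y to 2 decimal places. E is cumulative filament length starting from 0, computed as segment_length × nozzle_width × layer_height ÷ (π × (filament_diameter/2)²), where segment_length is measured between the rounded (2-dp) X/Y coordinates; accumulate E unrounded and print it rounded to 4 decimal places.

At z = 9.24 mm: the cube (footprint 10×18.5) is included at this height; the cube at (15.5, 1.5) is present — its section is the full 5.5×7 rectangle; the cube at (1, 5) (footprint 29×29) is included at this height; Taking the first minus the rest: starting from the 10×18.5 cube, the 5.5×7 cube at (15.5, 1.5) misses the remaining region (no effect); the 29×29 cube at (1, 5) partially overlaps it — only the 121.50 mm² overlap (of its 841.00 mm²) is removed, clipping the outline — 1 connected region. The outline is a single polygon with 6 vertices. Extrusion per mm of travel: 0.4 × 0.28 / (π × 0.875²) = 0.046564. Accumulating E over each segment gives final E = 2.6542.

G0 X0.00 Y0.00 Z9.24
G1 X10.00 Y0.00 E0.4656
G1 X10.00 Y5.00 E0.6985
G1 X1.00 Y5.00 E1.1175
G1 X1.00 Y18.50 E1.7462
G1 X0.00 Y18.50 E1.7927
G1 X0.00 Y0.00 E2.6542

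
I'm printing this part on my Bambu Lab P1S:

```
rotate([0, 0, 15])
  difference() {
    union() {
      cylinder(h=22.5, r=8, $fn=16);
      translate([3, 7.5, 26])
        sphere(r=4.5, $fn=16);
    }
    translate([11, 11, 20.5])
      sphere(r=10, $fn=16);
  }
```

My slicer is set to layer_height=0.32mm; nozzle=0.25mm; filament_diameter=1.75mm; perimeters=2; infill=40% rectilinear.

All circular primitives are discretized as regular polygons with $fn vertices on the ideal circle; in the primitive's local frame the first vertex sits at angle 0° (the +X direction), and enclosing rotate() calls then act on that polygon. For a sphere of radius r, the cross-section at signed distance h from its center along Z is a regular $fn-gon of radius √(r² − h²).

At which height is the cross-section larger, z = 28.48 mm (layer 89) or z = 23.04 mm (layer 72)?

layer 89 (z = 28.48 mm)

Layer 89 (z = 28.48): the cylinder does not reach this height (z outside [0, 22.5]); the r=4.5 sphere at (3, 7.5) slices to a regular 16-gon of circumradius 3.755 (√(r²−h²) with h=2.48 from center) (area = (16/2)·3.755²·sin(360°/16) = 43.17 mm²); Combining (union): only the r=4.5 sphere at (3, 7.5) is present, so the union is just that shape — area = 43.17 mm²; the sphere at (11, 11): section is a regular 16-gon, circumradius = √(r²−h²) = √(10²−7.98²) = 6.027 (area = (16/2)·6.027²·sin(360°/16) = 111.19 mm²); Subtracting the remaining from the first: starting from that combined region (43.17 mm²), the r=10 sphere at (11, 11) partially overlaps it — only the 2.46 mm² overlap (of its 111.19 mm²) is removed, clipping the outline — area = 40.71 mm²; (whole slice rotated 15° about Z — lengths, areas and connectivity unchanged). So its area = 40.71 mm². Layer 72 (z = 23.04): the cylinder is absent (z outside [0, 22.5]); the r=4.5 sphere at (3, 7.5) slices to a regular 16-gon of circumradius 3.389 (√(r²−h²) with h=2.96 from center) (area = (16/2)·3.389²·sin(360°/16) = 35.17 mm²); Combining (union): only the r=4.5 sphere at (3, 7.5) is present, so the union is just that shape — area = 35.17 mm²; the r=10 sphere at (11, 11) contributes a regular 16-gon of circumradius √(10²−2.54²) = 9.672 (area = (16/2)·9.672²·sin(360°/16) = 286.40 mm²); After the difference (first − rest): starting from the result so far (35.17 mm²), the r=10 sphere at (11, 11) partially overlaps it — only the 21.66 mm² overlap (of its 286.40 mm²) is removed, clipping the outline — area = 13.51 mm²; (whole slice rotated 15° about Z — lengths, areas and connectivity unchanged). So its area = 13.51 mm². Layer 89 is larger (40.71 vs 13.51 mm²).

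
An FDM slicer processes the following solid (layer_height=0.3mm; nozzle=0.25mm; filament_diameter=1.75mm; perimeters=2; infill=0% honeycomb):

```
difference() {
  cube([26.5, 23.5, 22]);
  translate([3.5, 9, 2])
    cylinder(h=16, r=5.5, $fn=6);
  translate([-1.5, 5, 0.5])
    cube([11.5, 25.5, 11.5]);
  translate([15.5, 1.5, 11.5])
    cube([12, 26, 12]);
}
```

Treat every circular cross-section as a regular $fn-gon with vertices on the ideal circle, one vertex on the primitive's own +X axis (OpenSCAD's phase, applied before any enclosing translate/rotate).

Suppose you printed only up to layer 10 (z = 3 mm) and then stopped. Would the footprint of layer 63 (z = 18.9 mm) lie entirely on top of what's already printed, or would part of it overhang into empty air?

Compare the two slices. At z = 3: the cube (footprint 26.5×23.5) is included at this height (area 622.75 mm²); the r=5.5 cylinder at (3.5, 9) gives a regular 6-gon of circumradius 5.5 (constant along its height) (area = (6/2)·5.500²·sin(360°/6) = 78.59 mm²); the cube at (-1.5, 5) (footprint 11.5×25.5) is included at this height (area 293.25 mm²); the cube at (15.5, 1.5) is not intersected at this z (z outside [11.5, 23.5]); Taking the first minus the rest: starting from the 26.5×23.5 cube (622.75 mm²), the r=5.5 cylinder at (3.5, 9) partially overlaps it — only the 71.66 mm² overlap (of its 78.59 mm²) is removed, clipping the outline; the 11.5×25.5 cube at (-1.5, 5) partially overlaps it — only the 117.87 mm² overlap (of its 293.25 mm²) is removed, clipping the outline — area = 433.22 mm². At z = 18.9: the cube (footprint 26.5×23.5) is included at this height (area 622.75 mm²); the cylinder at (3.5, 9) does not reach this height (z outside [2, 18]); the cube at (-1.5, 5) does not reach this height (z outside [0.5, 12]); the 12×26 cube at (15.5, 1.5) contributes its full rectangle (area 312.00 mm²); After the difference (first − rest): starting from the 26.5×23.5 cube (622.75 mm²), the 12×26 cube at (15.5, 1.5) partially overlaps it — only the 242.00 mm² overlap (of its 312.00 mm²) is removed, clipping the outline — area = 380.75 mm². Checking containment: at z = 18.9 the cross-section extends beyond the z = 3 cross-section by about 189.53 mm².

part overhangs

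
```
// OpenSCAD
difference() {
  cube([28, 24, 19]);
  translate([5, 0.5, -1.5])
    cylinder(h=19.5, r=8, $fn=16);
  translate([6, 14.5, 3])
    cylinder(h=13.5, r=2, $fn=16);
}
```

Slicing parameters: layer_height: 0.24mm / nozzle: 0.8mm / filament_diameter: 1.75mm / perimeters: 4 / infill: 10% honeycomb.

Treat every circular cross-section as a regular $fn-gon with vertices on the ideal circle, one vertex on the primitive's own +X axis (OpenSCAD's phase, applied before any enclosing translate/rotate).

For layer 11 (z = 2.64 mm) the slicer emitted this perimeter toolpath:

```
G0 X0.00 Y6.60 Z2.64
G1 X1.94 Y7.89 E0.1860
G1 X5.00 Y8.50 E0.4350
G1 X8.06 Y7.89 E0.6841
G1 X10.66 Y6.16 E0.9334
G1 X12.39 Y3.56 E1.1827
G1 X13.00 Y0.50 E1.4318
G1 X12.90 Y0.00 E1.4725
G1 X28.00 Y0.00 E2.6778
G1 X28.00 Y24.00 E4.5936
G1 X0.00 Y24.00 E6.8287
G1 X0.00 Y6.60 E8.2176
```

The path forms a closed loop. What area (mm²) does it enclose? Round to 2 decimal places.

579.91 mm²

Apply the shoelace formula to the sequence of (X, Y) vertices; enclosed area = 579.91 mm².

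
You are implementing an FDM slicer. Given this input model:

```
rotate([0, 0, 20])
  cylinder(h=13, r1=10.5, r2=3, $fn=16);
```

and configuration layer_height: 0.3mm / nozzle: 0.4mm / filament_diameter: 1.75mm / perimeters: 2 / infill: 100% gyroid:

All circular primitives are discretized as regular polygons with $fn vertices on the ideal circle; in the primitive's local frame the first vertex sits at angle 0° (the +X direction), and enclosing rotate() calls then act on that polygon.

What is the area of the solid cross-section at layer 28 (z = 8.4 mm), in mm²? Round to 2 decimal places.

At z = 8.4 mm: the cone (r1=10.5→r2=3) has section circumradius 5.654 here — a regular 16-gon (area = (16/2)·5.654²·sin(360°/16) = 97.86 mm²); (whole slice rotated 20° about Z — lengths, areas and connectivity unchanged). Overall, the cross-section is a single solid region. Net area = 97.86 mm².

97.86 mm²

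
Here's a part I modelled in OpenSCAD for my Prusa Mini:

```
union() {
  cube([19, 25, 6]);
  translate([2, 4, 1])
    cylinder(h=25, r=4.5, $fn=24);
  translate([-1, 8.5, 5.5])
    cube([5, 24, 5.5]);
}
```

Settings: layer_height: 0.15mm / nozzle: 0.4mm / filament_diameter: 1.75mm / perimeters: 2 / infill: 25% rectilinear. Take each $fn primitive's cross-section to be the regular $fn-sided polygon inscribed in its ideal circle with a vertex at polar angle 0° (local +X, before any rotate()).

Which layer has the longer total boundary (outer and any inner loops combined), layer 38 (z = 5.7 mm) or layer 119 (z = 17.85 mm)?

layer 38 (z = 5.7 mm)

Layer 38 (z = 5.7): the 19×25 cube contributes its full rectangle (perimeter 88.00 mm); the r=4.5 cylinder at (2, 4) contributes a regular 24-gon of circumradius 4.5 (perimeter = 2·24·4.500·sin(180°/24) = 28.19 mm); the 5×24 cube at (-1, 8.5) contributes its full rectangle (perimeter 58.00 mm); Merging all regions: the regions partially overlap (shared area 113.45 mm²), so the edge portions inside another operand are dropped and the merged outline is re-measured after clipping — boundary = 107.10 mm. So its perimeter = 107.10 mm. Layer 119 (z = 17.85): the cube is absent (z outside [0, 6]); the cylinder at (2, 4): section is a regular 24-gon, circumradius r=4.5 (perimeter = 2·24·4.500·sin(180°/24) = 28.19 mm); the cube at (-1, 8.5) does not reach this height (z outside [5.5, 11]); Combining (union): only the r=4.5 cylinder at (2, 4) is present, so the union is just that shape — boundary = 28.19 mm. So its perimeter = 28.19 mm. Layer 38 is larger (107.10 vs 28.19 mm).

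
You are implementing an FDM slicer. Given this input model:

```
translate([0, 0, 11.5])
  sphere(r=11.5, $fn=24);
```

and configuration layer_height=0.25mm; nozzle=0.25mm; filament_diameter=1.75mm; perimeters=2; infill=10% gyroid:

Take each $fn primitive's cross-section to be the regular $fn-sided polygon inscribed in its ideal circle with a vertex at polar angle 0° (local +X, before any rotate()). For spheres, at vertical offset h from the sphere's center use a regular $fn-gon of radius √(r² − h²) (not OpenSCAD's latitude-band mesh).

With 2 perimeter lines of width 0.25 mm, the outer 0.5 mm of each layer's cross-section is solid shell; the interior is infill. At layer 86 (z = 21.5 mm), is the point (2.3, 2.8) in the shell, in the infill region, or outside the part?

infill

At z = 21.5 mm: the r=11.5 sphere contributes a regular 24-gon of circumradius √(11.5²−10²) = 5.679. Overall, the cross-section is a single solid region. The nearest boundary edge runs (4.02, 4.02)→(2.84, 4.92); distance from the point to it = 2.01 mm. The point is inside the cross-section and 2.01 mm from the nearest boundary — more than the 0.5 mm shell width (2 × 0.25), so it's in the infill interior.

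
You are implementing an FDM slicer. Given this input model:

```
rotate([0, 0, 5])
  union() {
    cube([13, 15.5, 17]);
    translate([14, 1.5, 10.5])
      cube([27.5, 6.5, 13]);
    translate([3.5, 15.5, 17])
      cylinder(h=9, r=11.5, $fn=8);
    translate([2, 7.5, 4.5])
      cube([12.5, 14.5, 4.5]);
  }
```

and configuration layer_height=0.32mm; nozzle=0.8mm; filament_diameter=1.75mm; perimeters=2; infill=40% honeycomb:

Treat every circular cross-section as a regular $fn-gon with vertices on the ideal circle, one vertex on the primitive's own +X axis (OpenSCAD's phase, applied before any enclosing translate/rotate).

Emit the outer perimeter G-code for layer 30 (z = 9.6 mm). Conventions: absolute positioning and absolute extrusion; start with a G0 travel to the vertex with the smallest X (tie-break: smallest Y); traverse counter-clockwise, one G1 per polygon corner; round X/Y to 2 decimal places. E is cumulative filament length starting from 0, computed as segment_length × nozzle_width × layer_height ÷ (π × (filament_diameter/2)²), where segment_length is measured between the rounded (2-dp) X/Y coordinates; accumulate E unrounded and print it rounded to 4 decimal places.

G0 X-1.35 Y15.44 Z9.60
G1 X0.00 Y0.00 E1.6496
G1 X12.95 Y1.13 E3.0331
G1 X11.60 Y16.57 E4.6827
G1 X-1.35 Y15.44 E6.0662

At z = 9.6 mm: the 13×15.5 cube contributes its full rectangle; the cube at (14, 1.5) is not intersected at this z (z outside [10.5, 23.5]); the cylinder at (3.5, 15.5) is absent (z outside [17, 26]); the cube at (2, 7.5) is absent (z outside [4.5, 9]); Merging all regions: only the 13×15.5 cube is present, so the union is just that shape — 1 connected region; (whole slice rotated 5° about Z — lengths, areas and connectivity unchanged). The outline is a single polygon with 4 vertices. Extrusion per mm of travel: 0.8 × 0.32 / (π × 0.875²) = 0.106432. Accumulating E over each segment gives final E = 6.0662.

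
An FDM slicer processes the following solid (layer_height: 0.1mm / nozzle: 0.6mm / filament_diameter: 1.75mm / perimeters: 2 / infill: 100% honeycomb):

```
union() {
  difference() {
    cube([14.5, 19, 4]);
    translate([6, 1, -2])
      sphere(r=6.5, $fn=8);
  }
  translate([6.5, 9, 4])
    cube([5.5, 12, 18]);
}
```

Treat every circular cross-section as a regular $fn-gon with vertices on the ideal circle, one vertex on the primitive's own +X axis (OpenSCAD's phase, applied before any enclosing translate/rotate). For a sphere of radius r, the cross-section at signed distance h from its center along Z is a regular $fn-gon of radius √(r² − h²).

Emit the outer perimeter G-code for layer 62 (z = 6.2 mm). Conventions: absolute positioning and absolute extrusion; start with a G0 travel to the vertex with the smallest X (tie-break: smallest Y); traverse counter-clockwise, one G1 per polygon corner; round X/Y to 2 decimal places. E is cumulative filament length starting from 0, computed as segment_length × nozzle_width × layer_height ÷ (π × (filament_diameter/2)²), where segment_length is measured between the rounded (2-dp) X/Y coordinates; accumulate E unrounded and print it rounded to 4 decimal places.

G0 X6.50 Y9.00 Z6.20
G1 X12.00 Y9.00 E0.1372
G1 X12.00 Y21.00 E0.4365
G1 X6.50 Y21.00 E0.5737
G1 X6.50 Y9.00 E0.8731

At z = 6.2 mm: the cube is not intersected at this z (z outside [0, 4]); the sphere at (6, 1) does not reach this height (|z−center|=8.200 > r=6.5); Subtracting the remaining from the first: the first operand is absent here, so nothing remains; the 5.5×12 cube at (6.5, 9) contributes its full rectangle; Taking the union: only the 5.5×12 cube at (6.5, 9) is present, so the union is just that shape — 1 connected region. The outline is a single polygon with 4 vertices. Extrusion per mm of travel: 0.6 × 0.1 / (π × 0.875²) = 0.024945. Accumulating E over each segment gives final E = 0.8731.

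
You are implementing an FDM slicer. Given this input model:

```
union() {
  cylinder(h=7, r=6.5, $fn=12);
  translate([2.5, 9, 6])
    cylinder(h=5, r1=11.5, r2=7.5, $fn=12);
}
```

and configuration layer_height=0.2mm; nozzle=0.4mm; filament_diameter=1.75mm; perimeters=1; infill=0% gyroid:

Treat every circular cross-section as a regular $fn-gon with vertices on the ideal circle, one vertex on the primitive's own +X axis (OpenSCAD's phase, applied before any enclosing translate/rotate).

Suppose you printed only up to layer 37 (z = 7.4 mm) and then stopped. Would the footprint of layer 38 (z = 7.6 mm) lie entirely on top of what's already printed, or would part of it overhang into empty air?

Compare the two slices. At z = 7.4: the cylinder does not reach this height (z outside [0, 7]); the cone at (2.5, 9): at t=0.280 of its height the radius interpolates to r₁+(r₂−r₁)t = 10.380, giving a regular 12-gon of that circumradius (area = (12/2)·10.380²·sin(360°/12) = 323.23 mm²); Combining (union): only the cone at (2.5, 9) is present, so the union is just that shape — area = 323.23 mm². At z = 7.6: the cylinder is not intersected at this z (z outside [0, 7]); the cone at (2.5, 9) contributes a regular 12-gon of circumradius 10.220 (interpolated between r1=11.5 and r2=7.5 at t=0.320) (area = (12/2)·10.220²·sin(360°/12) = 313.35 mm²); Taking the union: only the cone at (2.5, 9) is present, so the union is just that shape — area = 313.35 mm². Checking containment: the cross-section at z = 7.6 is a subset of the cross-section at z = 7.4.

entirely on top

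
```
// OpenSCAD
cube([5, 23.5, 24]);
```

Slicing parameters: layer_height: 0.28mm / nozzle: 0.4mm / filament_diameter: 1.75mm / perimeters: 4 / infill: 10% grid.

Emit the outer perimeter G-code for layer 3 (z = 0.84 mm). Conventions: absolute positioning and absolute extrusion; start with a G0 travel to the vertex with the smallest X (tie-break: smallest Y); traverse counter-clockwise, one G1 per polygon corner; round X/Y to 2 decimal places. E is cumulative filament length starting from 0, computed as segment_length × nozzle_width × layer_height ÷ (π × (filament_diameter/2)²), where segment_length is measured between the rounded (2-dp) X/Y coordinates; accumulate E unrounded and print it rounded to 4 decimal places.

At z = 0.84 mm: the cube is present — its section is the full 5×23.5 rectangle. The outline is a single polygon with 4 vertices. Extrusion per mm of travel: 0.4 × 0.28 / (π × 0.875²) = 0.046564. Accumulating E over each segment gives final E = 2.6542.

G0 X0.00 Y0.00 Z0.84
G1 X5.00 Y0.00 E0.2328
G1 X5.00 Y23.50 E1.3271
G1 X0.00 Y23.50 E1.5599
G1 X0.00 Y0.00 E2.6542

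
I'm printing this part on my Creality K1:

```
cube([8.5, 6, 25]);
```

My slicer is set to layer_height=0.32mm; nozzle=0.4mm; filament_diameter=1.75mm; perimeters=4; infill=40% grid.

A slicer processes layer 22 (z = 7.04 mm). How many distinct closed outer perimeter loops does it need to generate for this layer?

At z = 7.04 mm: the cube is present — its section is the full 8.5×6 rectangle. The result has 1 disconnected region.

1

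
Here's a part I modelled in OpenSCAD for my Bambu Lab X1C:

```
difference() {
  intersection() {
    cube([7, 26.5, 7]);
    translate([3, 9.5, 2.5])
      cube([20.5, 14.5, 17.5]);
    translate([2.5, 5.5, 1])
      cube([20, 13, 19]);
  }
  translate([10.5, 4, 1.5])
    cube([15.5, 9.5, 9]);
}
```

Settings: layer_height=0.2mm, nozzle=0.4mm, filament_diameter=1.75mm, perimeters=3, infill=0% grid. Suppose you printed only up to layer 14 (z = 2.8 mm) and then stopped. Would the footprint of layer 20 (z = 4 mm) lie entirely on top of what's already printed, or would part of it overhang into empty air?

entirely on top

Compare the two slices. At z = 2.8: the cube (footprint 7×26.5) is included at this height (area 185.50 mm²); the 20.5×14.5 cube at (3, 9.5) contributes its full rectangle (area 297.25 mm²); the 20×13 cube at (2.5, 5.5) contributes its full rectangle (area 260.00 mm²); Taking the intersection: the 20.5×14.5 cube at (3, 9.5) partially overlaps the 7×26.5 cube; clipping to the common part keeps 58.00 mm²; the 20×13 cube at (2.5, 5.5) partially overlaps the running intersection; clipping to the common part keeps 36.00 mm² — area = 36.00 mm²; the 15.5×9.5 cube at (10.5, 4) contributes its full rectangle (area 147.25 mm²); Subtracting the remaining from the first: starting from that combined region (36.00 mm²), the 15.5×9.5 cube at (10.5, 4) misses the remaining region (no effect) — area = 36.00 mm². At z = 4: the cube is present — its section is the full 7×26.5 rectangle (area 185.50 mm²); the cube at (3, 9.5) is present — its section is the full 20.5×14.5 rectangle (area 297.25 mm²); the cube at (2.5, 5.5) is present — its section is the full 20×13 rectangle (area 260.00 mm²); Keeping only the common overlap: the 20.5×14.5 cube at (3, 9.5) partially overlaps the 7×26.5 cube; clipping to the common part keeps 58.00 mm²; the 20×13 cube at (2.5, 5.5) partially overlaps the running intersection; clipping to the common part keeps 36.00 mm² — area = 36.00 mm²; the cube at (10.5, 4) is present — its section is the full 15.5×9.5 rectangle (area 147.25 mm²); After the difference (first − rest): starting from that combined region (36.00 mm²), the 15.5×9.5 cube at (10.5, 4) misses the remaining region (no effect) — area = 36.00 mm². Checking containment: the cross-section at z = 4 is a subset of the cross-section at z = 2.8.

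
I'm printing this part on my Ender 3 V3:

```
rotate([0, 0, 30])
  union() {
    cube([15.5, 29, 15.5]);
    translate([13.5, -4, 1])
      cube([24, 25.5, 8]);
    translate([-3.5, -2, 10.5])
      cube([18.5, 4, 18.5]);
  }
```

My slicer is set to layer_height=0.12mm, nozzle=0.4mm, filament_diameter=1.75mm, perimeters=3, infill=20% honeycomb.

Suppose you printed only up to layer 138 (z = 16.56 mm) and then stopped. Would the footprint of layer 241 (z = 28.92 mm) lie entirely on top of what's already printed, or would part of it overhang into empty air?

entirely on top

Compare the two slices. At z = 16.56: the cube is not intersected at this z (z outside [0, 15.5]); the cube at (13.5, -4) is not intersected at this z (z outside [1, 9]); the cube at (-3.5, -2) (footprint 18.5×4) is included at this height (area 74.00 mm²); Taking the union: only the 18.5×4 cube at (-3.5, -2) is present, so the union is just that shape — area = 74.00 mm²; (rotated 30° about Z; rotation is an isometry so areas/perimeters/island counts are preserved). At z = 28.92: the cube is not intersected at this z (z outside [0, 15.5]); the cube at (13.5, -4) is absent (z outside [1, 9]); the cube at (-3.5, -2) is present — its section is the full 18.5×4 rectangle (area 74.00 mm²); Merging all regions: only the 18.5×4 cube at (-3.5, -2) is present, so the union is just that shape — area = 74.00 mm²; (rotated 30° about Z; rotation is an isometry so areas/perimeters/island counts are preserved). Checking containment: the cross-section at z = 28.92 is a subset of the cross-section at z = 16.56.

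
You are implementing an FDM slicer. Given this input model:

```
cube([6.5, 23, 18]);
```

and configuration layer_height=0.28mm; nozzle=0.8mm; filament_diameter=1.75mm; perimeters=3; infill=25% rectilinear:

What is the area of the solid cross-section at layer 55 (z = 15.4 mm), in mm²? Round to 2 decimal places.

149.50 mm²

At z = 15.4 mm: the 6.5×23 cube contributes its full rectangle (area 149.50 mm²). Overall, the cross-section is a single solid region. Net area = 149.50 mm².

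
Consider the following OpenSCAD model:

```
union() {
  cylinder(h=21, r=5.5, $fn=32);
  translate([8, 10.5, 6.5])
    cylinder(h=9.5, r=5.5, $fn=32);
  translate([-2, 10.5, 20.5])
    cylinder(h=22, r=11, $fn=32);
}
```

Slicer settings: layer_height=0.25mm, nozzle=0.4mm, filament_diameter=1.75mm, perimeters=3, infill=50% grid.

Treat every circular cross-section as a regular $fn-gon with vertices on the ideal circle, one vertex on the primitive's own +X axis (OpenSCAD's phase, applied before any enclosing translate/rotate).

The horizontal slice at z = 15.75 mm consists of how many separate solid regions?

2

At z = 15.75 mm: the r=5.5 cylinder gives a regular 32-gon of circumradius 5.5 (constant along its height); the r=5.5 cylinder at (8, 10.5) contributes a regular 32-gon of circumradius 5.5; the cylinder at (-2, 10.5) does not reach this height (z outside [20.5, 42.5]); Taking the union: the 2 present regions are separate (no shared area or edge), so areas and boundary lengths simply add and each stays a separate island — 2 connected regions. The result has 2 disconnected regions.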